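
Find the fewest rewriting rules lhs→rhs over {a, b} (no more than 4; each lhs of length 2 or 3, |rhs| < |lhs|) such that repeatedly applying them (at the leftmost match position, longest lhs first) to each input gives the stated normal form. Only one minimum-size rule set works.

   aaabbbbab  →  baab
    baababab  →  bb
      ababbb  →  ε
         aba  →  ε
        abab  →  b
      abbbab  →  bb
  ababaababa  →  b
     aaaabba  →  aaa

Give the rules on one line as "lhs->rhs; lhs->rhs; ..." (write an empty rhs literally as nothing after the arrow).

aba->; abb->ba; bbb->

  | aaabbbbab => aababbab => abbab => baab
  | baababab => babab => bb
  | ababbb => bbb => ε
  | aba => ε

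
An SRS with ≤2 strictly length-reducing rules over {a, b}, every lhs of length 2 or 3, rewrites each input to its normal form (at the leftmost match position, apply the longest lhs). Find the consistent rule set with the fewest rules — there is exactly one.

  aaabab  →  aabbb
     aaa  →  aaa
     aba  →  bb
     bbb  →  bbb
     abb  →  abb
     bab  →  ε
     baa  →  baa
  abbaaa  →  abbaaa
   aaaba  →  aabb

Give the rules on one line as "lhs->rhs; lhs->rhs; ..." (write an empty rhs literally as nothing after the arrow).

aba->bb; bab->

  | aaabab => aabbb
  | aaa
  | aba => bb
  | bbb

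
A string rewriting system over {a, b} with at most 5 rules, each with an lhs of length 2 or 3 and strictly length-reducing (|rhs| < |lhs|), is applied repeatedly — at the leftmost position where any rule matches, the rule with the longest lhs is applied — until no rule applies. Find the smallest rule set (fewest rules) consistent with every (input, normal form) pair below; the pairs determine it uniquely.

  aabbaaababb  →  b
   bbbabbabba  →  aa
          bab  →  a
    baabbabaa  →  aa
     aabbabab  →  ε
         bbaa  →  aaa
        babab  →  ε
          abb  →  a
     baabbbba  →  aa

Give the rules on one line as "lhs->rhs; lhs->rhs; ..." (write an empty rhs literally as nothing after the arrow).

  | aabbaaababb => baaababb => baababb => bababb => bbabb => aabb => b
  | bbbabbabba => ababbabba => aabbabba => babba => bbba => aba => aa
  | bab => bb => a
  | baabbabaa => babbabaa => bbbabaa => ababaa => aabaa => aa

aab->; ab->a; ba->b; bb->a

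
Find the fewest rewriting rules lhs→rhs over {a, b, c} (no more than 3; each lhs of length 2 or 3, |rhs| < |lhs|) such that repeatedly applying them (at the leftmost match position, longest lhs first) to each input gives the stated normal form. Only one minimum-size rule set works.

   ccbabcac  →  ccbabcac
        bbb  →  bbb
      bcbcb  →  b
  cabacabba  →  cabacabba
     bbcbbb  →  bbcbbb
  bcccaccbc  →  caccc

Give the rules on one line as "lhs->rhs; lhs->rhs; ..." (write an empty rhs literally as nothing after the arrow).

  | ccbabcac
  | bbb
  | bcbcb => bccb => b
  | cabacabba

bcc->; cbc->cc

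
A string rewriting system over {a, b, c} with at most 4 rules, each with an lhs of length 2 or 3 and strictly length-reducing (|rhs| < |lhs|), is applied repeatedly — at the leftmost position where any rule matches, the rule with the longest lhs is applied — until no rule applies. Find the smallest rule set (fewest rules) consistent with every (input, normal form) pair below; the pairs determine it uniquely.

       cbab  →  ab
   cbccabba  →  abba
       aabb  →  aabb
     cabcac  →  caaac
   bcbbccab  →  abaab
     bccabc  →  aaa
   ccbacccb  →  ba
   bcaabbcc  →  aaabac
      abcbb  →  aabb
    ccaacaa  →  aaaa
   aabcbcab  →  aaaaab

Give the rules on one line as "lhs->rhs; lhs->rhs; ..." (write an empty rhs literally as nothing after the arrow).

  | cbab => ab
  | cbccabba => ccabba => abba
  | aabb
  | cabcac => caaac

aca->aa; bc->a; cb->; cc->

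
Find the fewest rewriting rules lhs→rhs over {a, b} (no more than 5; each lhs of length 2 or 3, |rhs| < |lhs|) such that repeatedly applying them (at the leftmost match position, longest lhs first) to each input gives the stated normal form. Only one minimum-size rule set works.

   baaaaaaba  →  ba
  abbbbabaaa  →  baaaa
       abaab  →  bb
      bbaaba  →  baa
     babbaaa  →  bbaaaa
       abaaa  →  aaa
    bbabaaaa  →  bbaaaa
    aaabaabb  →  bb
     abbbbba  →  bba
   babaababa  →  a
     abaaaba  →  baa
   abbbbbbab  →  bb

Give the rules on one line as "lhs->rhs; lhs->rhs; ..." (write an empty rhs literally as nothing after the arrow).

aab->bb; ab->; abb->ba; bbb->ab

  | baaaaaaba => baaaabba => baabbba => bbbbba => abbba => baba => ba
  | abbbbabaaa => babbabaaa => bbaabaaa => bbbbaaa => abbaaa => baaaa
  | abaab => aab => bb
  | bbaaba => bbbba => abba => baa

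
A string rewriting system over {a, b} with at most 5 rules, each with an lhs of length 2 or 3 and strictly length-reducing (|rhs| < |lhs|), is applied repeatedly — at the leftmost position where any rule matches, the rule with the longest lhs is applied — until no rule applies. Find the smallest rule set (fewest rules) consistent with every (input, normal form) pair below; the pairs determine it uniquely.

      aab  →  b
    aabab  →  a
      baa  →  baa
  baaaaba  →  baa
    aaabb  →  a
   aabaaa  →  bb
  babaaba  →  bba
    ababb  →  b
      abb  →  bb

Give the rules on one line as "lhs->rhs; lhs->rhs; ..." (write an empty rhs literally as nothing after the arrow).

  | aab => ab => b
  | aabab => abab => bab => a
  | baa
  | baaaaba => bbaba => baa

aaa->b; ab->b; bab->a; bbb->a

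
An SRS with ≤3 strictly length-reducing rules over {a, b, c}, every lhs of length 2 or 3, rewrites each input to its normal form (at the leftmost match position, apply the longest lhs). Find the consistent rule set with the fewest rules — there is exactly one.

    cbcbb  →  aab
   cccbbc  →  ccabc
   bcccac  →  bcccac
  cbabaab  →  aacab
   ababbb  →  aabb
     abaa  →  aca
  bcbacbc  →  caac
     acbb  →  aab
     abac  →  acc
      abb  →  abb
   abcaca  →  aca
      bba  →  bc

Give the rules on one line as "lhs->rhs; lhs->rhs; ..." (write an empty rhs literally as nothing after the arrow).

  | cbcbb => acbb => aab
  | cccbbc => ccabc
  | bcccac
  | cbabaab => aabaab => aacab

ba->c; bca->; cb->a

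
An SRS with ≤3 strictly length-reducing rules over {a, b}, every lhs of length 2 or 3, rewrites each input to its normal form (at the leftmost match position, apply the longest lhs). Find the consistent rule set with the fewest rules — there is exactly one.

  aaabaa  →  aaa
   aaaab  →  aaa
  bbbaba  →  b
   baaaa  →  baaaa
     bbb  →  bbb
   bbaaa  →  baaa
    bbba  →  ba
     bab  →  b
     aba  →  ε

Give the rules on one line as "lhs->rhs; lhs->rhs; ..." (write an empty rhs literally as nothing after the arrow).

  | aaabaa => aaa
  | aaaab => aaa
  | bbbaba => bbaba => baba => b
  | baaaa

ab->; aba->; bba->ba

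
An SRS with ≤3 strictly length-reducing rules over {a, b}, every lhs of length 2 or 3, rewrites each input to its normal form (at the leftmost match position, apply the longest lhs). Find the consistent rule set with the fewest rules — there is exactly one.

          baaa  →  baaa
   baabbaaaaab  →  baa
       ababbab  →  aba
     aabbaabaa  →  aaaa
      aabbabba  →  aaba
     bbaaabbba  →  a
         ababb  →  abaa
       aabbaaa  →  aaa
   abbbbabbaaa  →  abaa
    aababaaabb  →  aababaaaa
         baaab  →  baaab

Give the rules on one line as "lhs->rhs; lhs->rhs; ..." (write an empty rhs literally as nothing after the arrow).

  | baaa
  | baabbaaaaab => baabbaaaab => baabbaaab => baabbaab => baabbab => baabbb => baa
  | ababbab => ababbb => aba
  | aabbaabaa => aabbabaa => aabbbaa => aaaa

bb->a; bba->bb; bbb->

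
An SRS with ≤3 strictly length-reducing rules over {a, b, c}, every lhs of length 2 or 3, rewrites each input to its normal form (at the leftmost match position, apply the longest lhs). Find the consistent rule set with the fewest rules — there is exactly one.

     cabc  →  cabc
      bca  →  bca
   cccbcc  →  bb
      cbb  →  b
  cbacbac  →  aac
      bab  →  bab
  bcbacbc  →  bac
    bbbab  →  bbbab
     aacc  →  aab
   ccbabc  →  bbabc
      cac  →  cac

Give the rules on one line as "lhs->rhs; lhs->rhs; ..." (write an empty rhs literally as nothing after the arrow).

  | cabc
  | bca
  | cccbcc => bcbcc => bcc => bb
  | cbb => b

cb->; cc->b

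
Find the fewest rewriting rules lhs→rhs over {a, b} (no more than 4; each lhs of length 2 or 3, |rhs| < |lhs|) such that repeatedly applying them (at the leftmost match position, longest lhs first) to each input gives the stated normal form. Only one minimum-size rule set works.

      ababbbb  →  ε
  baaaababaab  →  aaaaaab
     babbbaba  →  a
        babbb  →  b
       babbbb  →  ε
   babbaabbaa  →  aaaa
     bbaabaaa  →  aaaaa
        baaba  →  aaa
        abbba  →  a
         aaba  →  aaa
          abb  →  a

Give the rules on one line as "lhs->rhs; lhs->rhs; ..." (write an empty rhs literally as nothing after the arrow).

  | ababbbb => abbbb => babb => bb => ε
  | baaaababaab => aaaababaab => aaaabaab => aaaaaab
  | babbbaba => bbbaba => baba => ba => a
  | babbb => bbb => b

abb->ba; ba->a; bab->b; bb->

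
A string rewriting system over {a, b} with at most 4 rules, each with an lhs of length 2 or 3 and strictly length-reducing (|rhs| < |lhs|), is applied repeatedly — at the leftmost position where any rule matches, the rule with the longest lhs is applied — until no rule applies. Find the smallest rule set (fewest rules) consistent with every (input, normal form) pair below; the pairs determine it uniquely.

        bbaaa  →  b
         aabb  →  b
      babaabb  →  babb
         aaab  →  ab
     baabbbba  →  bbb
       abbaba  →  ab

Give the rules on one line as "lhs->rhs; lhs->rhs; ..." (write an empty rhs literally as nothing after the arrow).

  | bbaaa => baa => b
  | aabb => b
  | babaabb => babb
  | aaab => ab

aa->; aab->; bba->b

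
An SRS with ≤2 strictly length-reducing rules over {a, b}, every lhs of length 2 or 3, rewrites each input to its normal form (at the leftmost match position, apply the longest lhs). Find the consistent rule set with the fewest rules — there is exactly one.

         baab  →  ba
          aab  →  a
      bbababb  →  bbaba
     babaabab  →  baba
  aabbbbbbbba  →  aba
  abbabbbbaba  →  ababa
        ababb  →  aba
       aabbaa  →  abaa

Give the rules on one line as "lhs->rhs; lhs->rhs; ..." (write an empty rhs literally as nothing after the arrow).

aab->a; abb->a

  | baab => ba
  | aab => a
  | bbababb => bbaba
  | babaabab => babaab => baba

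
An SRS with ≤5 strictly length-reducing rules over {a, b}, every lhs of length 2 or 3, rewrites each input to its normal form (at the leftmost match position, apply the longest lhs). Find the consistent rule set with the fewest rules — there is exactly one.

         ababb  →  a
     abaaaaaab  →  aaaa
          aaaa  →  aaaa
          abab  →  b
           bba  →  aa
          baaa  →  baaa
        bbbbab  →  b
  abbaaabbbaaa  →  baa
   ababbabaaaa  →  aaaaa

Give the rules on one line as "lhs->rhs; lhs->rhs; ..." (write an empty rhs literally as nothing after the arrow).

aab->a; ab->; aba->; bb->a

  | ababb => bb => a
  | abaaaaaab => aaaaab => aaaa
  | aaaa
  | abab => b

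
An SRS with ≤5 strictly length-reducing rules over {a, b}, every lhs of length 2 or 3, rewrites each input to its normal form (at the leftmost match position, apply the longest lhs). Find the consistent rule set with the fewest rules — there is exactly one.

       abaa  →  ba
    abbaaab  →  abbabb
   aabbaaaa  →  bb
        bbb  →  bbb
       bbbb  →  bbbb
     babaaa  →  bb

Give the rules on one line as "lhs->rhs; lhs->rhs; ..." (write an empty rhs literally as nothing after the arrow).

  | abaa => ba
  | abbaaab => abbabb
  | aabbaaaa => baaaa => baba => bb
  | bbb

aa->; aaa->ab; aab->; aba->b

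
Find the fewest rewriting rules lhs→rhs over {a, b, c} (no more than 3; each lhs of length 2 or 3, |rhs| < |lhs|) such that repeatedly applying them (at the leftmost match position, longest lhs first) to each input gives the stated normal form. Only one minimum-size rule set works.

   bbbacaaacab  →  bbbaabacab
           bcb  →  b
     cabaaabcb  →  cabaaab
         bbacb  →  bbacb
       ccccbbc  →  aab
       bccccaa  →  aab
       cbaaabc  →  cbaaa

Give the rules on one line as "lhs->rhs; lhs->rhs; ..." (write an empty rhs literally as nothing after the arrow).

bc->; caa->ab; cc->a

  | bbbacaaacab => bbbaabacab
  | bcb => b
  | cabaaabcb => cabaaab
  | bbacb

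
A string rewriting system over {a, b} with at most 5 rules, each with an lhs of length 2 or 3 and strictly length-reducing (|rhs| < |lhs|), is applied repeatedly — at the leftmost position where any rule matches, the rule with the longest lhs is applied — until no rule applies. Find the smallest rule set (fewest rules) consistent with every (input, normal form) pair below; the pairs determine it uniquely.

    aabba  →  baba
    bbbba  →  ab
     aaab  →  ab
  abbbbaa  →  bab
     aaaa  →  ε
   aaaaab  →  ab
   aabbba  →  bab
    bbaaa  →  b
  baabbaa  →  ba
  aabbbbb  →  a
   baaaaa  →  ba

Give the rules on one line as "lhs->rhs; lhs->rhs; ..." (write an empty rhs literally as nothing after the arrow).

aa->; aab->ba; bb->a; bba->b

  | aabba => baba
  | bbbba => abba => ab
  | aaab => ab
  | abbbbaa => aabbaa => babaa => bab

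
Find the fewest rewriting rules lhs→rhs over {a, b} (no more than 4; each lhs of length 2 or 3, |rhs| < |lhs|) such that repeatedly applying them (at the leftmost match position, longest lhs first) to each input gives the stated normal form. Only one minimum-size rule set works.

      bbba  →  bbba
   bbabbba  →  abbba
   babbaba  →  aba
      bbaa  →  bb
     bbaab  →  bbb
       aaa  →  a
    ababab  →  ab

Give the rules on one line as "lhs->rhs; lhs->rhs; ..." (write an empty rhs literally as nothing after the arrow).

aa->a; baa->b; bab->ab

  | bbba
  | bbabbba => babbba => abbba
  | babbaba => abbaba => ababa => aaba => aba
  | bbaa => bb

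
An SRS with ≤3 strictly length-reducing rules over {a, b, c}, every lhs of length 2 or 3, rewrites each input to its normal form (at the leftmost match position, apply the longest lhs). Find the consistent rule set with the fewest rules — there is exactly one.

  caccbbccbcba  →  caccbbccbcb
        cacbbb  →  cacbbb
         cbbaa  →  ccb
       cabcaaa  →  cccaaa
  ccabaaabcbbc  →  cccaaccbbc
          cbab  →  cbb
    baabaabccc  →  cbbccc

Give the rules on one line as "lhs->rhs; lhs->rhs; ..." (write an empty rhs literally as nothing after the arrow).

  | caccbbccbcba => caccbbccbcb
  | cacbbb
  | cbbaa => ccba => ccb
  | cabcaaa => cccaaa

ab->c; ba->b; bba->cb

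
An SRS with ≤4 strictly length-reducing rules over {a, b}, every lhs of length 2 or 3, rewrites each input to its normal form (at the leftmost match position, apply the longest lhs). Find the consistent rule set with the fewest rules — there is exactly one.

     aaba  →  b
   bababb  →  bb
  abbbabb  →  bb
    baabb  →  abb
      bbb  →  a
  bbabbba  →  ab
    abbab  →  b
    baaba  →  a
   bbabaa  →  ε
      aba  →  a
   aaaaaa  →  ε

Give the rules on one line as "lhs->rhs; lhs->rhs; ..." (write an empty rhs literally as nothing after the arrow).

aa->b; ba->; bab->aa; bbb->a

  | aaba => bba => b
  | bababb => aaabb => babb => aab => bb
  | abbbabb => aaabb => babb => aab => bb
  | baabb => abb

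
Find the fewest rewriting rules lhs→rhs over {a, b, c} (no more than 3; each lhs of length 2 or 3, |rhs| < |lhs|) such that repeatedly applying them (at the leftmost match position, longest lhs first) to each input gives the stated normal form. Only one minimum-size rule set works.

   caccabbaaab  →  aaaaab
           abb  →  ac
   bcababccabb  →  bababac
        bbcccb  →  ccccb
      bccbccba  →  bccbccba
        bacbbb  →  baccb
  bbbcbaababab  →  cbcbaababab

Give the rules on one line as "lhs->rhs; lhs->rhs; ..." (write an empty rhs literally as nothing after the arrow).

bb->c; ca->a

  | caccabbaaab => accabbaaab => acabbaaab => aabbaaab => aacaaab => aaaaab
  | abb => ac
  | bcababccabb => bababccabb => bababcabb => babababb => bababac
  | bbcccb => ccccb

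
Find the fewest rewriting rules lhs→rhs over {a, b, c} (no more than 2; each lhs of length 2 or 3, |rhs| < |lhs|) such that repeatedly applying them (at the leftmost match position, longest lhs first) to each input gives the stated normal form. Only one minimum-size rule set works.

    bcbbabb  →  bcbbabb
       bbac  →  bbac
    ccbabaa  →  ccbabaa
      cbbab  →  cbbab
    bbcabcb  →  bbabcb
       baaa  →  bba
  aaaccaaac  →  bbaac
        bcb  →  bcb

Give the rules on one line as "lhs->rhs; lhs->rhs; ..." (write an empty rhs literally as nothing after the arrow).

  | bcbbabb
  | bbac
  | ccbabaa
  | cbbab

aaa->ba; ca->a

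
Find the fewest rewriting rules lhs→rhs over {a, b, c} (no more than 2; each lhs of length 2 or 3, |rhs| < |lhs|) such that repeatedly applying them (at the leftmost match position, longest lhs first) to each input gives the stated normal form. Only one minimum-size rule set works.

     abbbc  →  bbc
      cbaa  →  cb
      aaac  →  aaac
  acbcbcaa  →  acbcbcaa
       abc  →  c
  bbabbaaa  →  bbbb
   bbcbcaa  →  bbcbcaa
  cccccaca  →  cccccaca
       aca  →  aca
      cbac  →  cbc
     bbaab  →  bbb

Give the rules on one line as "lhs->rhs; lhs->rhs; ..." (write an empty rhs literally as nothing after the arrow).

  | abbbc => bbc
  | cbaa => cba => cb
  | aaac
  | acbcbcaa

ab->; ba->b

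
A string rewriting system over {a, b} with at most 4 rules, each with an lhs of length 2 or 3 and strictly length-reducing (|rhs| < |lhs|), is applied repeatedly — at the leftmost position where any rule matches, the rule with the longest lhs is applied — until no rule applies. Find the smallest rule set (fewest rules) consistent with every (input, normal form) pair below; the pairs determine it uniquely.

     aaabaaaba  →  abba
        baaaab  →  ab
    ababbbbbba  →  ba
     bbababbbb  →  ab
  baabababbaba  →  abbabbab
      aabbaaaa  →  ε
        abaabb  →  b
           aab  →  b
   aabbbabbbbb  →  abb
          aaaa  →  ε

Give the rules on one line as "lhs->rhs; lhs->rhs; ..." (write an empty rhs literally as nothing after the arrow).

aa->; aba->ab; baa->a; bbb->ab

  | aaabaaaba => abaaaba => abaaba => ababa => abba
  | baaaab => aaab => ab
  | ababbbbbba => abbbbbbba => aabbbbba => bbbbba => abbba => aaba => ba
  | bbababbbb => bbabbbbb => bbaabbb => babbb => baab => ab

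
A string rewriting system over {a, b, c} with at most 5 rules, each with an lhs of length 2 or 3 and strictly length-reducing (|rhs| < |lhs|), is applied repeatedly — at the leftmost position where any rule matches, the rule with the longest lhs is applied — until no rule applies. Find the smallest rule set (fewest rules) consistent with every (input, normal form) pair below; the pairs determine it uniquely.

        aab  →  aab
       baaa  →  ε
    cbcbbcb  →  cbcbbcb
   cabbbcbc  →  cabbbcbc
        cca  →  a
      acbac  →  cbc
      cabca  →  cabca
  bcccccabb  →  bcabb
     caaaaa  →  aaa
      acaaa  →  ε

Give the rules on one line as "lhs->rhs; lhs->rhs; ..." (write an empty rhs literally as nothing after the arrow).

  | aab
  | baaa => caa => cc => ε
  | cbcbbcb
  | cabbbcbc

acc->cb; ba->c; caa->cc; cc->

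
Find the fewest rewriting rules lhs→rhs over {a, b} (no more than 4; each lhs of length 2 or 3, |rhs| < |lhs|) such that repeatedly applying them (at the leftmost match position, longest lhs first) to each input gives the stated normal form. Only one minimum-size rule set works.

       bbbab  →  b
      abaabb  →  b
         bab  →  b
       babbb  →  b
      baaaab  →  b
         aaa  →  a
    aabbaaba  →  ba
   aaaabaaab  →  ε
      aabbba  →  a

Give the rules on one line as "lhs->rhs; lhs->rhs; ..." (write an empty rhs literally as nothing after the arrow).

aa->a; ab->; bb->

  | bbbab => bab => b
  | abaabb => aabb => abb => b
  | bab => b
  | babbb => bbb => b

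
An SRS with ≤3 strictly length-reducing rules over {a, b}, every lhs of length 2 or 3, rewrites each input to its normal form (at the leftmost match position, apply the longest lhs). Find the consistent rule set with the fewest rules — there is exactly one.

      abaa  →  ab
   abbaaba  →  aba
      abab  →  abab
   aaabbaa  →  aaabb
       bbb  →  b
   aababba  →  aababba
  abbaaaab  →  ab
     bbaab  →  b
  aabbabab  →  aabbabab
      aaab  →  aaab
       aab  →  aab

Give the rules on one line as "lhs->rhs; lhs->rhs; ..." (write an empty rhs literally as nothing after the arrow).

  | abaa => ab
  | abbaaba => abbba => aba
  | abab
  | aaabbaa => aaabb

baa->b; bbb->b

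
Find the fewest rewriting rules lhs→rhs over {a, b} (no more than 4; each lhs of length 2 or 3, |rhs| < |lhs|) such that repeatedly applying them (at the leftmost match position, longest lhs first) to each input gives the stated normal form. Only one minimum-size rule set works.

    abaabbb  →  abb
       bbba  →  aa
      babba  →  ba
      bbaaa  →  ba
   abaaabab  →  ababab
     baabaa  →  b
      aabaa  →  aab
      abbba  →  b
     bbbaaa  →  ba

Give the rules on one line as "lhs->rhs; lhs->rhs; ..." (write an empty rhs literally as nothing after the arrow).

  | abaabbb => abbbb => abbb => abb
  | bbba => bba => aa
  | babba => baaa => ba
  | bbaaa => aaaa => ba

aaa->b; baa->b; bba->aa; bbb->bb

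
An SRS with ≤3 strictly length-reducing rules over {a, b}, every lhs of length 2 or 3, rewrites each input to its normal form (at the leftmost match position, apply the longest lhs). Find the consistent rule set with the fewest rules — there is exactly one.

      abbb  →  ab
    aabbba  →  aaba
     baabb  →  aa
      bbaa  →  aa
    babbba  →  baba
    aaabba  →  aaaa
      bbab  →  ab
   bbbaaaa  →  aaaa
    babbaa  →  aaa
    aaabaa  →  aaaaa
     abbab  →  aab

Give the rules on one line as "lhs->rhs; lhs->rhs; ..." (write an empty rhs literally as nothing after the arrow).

baa->aa; bb->

  | abbb => ab
  | aabbba => aaba
  | baabb => aabb => aa
  | bbaa => aa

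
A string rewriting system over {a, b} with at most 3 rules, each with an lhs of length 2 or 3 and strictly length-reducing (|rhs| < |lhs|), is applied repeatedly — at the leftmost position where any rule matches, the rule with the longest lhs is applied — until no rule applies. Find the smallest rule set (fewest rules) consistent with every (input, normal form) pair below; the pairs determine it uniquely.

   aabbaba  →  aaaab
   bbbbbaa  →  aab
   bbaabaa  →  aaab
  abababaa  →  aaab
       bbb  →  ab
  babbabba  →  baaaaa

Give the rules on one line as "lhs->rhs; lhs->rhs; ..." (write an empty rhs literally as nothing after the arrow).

aba->ab; bb->a

  | aabbaba => aaaaba => aaaab
  | bbbbbaa => abbbaa => aabaa => aaba => aab
  | bbaabaa => aaabaa => aaaba => aaab
  | abababaa => abbabaa => aaabaa => aaaba => aaab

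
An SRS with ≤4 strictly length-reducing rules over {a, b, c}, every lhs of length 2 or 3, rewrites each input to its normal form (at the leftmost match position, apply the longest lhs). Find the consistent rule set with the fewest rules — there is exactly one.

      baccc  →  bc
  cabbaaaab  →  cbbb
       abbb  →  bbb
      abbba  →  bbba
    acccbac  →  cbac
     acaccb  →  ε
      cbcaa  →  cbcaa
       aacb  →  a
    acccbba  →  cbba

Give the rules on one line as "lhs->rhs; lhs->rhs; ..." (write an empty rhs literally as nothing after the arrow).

  | baccc => bc
  | cabbaaaab => cbbaaaab => cbbaaab => cbbaab => cbbab => cbbb
  | abbb => bbb
  | abbba => bbba

ab->b; acb->; acc->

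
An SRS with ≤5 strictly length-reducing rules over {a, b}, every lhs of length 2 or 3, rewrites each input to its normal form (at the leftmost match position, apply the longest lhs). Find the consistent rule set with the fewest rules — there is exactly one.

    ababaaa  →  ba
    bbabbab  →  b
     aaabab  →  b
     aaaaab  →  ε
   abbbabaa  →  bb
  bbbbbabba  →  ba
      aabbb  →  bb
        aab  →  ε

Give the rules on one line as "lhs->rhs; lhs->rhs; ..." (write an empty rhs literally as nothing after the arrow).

aa->a; ab->; aba->ab; bbb->ba

  | ababaaa => abbaaa => baaa => baa => ba
  | bbabbab => bbbab => baab => bab => b
  | aaabab => aabab => abab => abb => b
  | aaaaab => aaaab => aaab => aab => ab => ε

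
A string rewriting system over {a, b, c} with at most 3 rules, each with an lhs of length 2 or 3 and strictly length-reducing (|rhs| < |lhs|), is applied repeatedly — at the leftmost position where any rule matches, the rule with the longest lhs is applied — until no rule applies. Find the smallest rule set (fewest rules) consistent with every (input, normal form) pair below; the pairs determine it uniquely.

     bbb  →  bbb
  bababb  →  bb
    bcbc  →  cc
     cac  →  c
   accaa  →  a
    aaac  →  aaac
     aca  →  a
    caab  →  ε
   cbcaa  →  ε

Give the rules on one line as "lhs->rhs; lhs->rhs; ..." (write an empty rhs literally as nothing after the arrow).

ab->; bc->c; ca->

  | bbb
  | bababb => babb => bb
  | bcbc => cbc => cc
  | cac => c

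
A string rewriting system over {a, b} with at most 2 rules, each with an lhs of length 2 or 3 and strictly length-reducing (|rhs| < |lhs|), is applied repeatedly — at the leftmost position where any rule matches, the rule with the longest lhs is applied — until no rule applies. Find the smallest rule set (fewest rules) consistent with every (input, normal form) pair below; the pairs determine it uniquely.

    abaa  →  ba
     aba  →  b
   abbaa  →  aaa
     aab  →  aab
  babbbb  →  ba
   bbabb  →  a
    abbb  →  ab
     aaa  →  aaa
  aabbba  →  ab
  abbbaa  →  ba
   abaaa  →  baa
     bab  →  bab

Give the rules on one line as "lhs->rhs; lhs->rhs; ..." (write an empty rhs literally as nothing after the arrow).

aba->b; bb->

  | abaa => ba
  | aba => b
  | abbaa => aaa
  | aab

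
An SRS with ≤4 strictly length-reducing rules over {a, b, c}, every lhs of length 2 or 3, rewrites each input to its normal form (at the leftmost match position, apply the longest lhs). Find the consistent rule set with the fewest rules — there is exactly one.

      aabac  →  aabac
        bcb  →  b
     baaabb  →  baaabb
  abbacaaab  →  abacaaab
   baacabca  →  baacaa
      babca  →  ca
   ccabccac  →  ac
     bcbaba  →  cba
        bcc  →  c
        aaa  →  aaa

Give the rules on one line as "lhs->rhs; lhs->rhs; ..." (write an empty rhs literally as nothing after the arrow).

  | aabac
  | bcb => b
  | baaabb
  | abbacaaab => abacaaab

bab->cb; bba->ba; bc->; cca->b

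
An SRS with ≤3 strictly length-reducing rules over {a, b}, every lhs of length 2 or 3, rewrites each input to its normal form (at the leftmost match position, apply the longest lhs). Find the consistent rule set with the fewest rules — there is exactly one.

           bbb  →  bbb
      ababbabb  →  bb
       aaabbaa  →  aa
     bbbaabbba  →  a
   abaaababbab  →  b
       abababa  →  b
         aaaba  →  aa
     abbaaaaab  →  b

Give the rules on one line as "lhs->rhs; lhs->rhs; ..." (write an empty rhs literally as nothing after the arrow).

  | bbb
  | ababbabb => bbabb => abb => bb
  | aaabbaa => aabbaa => abbaa => bbaa => aa
  | bbbaabbba => baabbba => babbba => bbbba => bba => a

ab->b; aba->; bba->a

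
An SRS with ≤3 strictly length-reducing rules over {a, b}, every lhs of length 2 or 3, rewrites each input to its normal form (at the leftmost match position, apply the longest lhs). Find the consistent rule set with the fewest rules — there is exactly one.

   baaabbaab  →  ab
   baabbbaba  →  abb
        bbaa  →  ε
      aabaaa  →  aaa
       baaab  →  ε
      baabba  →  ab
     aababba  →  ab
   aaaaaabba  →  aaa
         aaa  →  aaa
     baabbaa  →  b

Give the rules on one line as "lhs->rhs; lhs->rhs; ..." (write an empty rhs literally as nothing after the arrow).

  | baaabbaab => aabbaab => baab => ab
  | baabbbaba => abbbaba => abbba => abb
  | bbaa => ba => ε
  | aabaaa => aaa

aab->; aba->b; ba->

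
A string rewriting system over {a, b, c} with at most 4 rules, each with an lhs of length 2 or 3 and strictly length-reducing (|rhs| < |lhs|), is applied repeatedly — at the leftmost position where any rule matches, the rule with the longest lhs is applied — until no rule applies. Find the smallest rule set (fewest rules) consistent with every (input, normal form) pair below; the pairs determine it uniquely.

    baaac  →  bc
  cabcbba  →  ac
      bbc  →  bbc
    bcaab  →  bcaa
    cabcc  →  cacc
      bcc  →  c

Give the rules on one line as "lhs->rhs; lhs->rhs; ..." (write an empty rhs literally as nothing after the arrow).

  | baaac => bbcc => bc
  | cabcbba => cacbba => caaba => caaa => cbc => ac
  | bbc
  | bcaab => bcaa

aaa->bc; ab->a; bcc->c; cb->a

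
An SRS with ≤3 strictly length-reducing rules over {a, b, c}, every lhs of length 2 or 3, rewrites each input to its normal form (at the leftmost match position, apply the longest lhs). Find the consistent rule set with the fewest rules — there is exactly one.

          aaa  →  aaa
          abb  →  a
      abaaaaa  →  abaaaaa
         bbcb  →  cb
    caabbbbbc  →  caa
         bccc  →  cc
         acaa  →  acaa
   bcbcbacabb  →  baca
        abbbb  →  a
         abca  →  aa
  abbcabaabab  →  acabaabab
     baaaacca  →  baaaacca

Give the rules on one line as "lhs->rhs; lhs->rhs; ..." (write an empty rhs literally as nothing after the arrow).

  | aaa
  | abb => a
  | abaaaaa
  | bbcb => cb

bb->; bc->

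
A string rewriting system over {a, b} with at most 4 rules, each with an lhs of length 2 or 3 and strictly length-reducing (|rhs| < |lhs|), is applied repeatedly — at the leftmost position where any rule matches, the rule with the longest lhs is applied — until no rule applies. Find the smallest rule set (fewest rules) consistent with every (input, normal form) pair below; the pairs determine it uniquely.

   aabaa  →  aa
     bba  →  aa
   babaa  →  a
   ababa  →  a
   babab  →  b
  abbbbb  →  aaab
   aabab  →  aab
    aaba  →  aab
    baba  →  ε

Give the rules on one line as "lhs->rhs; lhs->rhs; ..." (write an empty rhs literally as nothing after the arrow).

  | aabaa => aa
  | bba => aa
  | babaa => baaa => a
  | ababa => abaa => a

ba->b; baa->; bab->ba; bb->a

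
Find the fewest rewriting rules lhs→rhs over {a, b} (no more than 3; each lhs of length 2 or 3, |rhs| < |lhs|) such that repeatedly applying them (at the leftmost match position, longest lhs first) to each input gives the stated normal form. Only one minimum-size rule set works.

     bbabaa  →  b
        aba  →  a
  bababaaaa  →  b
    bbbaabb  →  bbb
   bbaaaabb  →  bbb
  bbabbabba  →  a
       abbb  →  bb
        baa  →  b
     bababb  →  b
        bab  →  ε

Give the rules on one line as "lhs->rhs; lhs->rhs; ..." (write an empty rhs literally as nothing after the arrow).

  | bbabaa => babaa => abaa => aa => b
  | aba => a
  | bababaaaa => ababaaaa => abaaaa => aaaa => baa => aa => b
  | bbbaabb => bbaabb => baabb => aabb => bbb

aa->b; ab->; ba->a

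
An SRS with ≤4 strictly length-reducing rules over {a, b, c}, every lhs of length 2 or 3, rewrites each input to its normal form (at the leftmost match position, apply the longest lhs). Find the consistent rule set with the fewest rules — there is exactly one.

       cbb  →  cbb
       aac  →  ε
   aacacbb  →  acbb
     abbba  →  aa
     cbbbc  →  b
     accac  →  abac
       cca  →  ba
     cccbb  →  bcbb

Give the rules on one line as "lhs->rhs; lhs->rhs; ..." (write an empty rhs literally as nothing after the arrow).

  | cbb
  | aac => ε
  | aacacbb => acbb
  | abbba => aa

aac->; bbb->; cc->b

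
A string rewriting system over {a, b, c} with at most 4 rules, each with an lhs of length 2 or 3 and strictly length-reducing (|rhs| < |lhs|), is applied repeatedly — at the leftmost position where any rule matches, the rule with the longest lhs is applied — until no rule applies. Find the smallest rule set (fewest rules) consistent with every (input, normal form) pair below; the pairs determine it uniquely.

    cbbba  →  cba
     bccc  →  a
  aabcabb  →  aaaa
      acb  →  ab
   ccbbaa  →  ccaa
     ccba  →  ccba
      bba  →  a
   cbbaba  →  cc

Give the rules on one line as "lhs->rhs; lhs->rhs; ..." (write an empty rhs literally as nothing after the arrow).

  | cbbba => cba
  | bccc => acc => ac => a
  | aabcabb => aaaabb => aaaa
  | acb => ab

aba->c; ac->a; bb->; bc->a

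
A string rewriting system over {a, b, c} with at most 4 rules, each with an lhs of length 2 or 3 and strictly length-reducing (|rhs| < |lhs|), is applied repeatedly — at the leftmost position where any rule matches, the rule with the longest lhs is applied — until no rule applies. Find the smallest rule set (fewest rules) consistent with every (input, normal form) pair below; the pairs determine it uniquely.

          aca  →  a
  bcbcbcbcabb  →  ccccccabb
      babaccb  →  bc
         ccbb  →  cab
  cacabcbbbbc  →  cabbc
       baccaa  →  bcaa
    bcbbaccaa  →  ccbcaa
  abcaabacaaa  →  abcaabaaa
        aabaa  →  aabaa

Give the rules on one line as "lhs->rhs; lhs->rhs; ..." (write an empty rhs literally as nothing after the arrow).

  | aca => a
  | bcbcbcbcabb => cccbcbcabb => ccccccabb
  | babaccb => babcb => bacc => bc
  | ccbb => cab

ac->; bcb->cc; cbb->ab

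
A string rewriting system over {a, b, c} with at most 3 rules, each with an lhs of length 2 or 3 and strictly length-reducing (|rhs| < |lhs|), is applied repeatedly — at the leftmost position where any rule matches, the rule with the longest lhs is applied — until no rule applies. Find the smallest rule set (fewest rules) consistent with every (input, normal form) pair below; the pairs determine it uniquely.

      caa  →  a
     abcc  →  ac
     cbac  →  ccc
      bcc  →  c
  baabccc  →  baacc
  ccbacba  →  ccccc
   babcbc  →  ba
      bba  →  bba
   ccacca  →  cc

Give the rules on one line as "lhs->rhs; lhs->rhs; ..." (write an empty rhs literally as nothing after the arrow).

bc->; ca->; cba->cc

  | caa => a
  | abcc => ac
  | cbac => ccc
  | bcc => c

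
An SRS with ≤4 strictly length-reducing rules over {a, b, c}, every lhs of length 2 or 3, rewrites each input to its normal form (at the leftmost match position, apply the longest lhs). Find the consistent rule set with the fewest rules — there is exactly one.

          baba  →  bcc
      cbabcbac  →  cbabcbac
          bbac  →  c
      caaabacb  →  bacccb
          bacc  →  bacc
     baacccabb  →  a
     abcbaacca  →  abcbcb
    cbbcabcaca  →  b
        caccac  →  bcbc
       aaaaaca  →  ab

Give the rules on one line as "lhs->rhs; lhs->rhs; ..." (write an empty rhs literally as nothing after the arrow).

aac->c; aba->cc; bb->a; ca->b

  | baba => bcc
  | cbabcbac
  | bbac => aac => c
  | caaabacb => baabacb => bacccb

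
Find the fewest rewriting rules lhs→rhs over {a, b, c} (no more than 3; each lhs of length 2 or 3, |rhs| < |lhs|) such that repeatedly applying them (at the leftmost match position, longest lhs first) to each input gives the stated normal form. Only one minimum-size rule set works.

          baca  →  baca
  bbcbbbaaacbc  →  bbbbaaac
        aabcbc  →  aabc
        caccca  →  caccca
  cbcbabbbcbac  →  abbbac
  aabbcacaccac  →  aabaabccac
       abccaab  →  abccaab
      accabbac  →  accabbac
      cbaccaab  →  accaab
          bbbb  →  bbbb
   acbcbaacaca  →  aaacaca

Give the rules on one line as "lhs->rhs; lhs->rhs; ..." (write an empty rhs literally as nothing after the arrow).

bca->ab; cb->

  | baca
  | bbcbbbaaacbc => bbbbaaacbc => bbbbaaac
  | aabcbc => aabc
  | caccca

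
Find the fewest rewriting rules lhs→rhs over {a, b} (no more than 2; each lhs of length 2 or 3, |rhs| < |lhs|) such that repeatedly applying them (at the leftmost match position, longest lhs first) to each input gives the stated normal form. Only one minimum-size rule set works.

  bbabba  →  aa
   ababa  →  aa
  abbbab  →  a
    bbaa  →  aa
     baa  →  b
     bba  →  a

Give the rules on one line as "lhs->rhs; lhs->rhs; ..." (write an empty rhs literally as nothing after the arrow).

ba->b; bb->

  | bbabba => abba => aa
  | ababa => abba => aa
  | abbbab => abab => abb => a
  | bbaa => aa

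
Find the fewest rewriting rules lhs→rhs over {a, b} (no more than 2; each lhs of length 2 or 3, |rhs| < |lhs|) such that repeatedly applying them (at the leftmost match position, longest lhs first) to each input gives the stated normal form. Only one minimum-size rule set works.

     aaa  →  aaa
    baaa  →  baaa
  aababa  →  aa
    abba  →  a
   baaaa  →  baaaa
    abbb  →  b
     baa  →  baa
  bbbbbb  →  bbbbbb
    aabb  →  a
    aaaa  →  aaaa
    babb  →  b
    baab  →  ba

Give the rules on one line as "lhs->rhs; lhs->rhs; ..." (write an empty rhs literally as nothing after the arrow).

  | aaa
  | baaa
  | aababa => aaba => aa
  | abba => a

ab->; abb->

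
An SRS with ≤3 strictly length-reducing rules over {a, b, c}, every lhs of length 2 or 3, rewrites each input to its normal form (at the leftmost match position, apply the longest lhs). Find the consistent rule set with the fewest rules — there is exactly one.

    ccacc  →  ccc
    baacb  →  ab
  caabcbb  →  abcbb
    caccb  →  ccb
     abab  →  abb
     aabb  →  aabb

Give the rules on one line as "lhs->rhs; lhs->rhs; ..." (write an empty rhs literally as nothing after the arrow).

  | ccacc => ccc
  | baacb => bacb => ab
  | caabcbb => abcbb
  | caccb => ccb

ba->b; bac->a; ca->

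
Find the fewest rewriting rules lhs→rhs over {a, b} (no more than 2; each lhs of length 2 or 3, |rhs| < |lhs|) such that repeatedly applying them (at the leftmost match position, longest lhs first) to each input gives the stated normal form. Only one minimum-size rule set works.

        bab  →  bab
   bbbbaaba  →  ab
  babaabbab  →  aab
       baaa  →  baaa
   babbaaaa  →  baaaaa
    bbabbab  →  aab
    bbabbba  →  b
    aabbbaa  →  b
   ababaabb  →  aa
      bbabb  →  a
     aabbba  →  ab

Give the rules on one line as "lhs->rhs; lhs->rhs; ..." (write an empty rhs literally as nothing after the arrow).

  | bab
  | bbbbaaba => bbaaba => aaba => ab
  | babaabbab => bbabbab => abbab => aab
  | baaa

aba->b; bb->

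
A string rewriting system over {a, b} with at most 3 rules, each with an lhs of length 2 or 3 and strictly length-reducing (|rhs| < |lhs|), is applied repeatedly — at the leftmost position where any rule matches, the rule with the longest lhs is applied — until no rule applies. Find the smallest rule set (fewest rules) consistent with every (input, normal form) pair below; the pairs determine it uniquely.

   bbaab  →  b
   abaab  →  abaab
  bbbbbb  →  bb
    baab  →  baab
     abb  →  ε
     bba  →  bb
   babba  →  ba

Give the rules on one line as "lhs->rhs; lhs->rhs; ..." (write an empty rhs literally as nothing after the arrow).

  | bbaab => bbab => bbb => b
  | abaab
  | bbbbbb => bbbb => bb
  | baab

abb->; bba->bb; bbb->b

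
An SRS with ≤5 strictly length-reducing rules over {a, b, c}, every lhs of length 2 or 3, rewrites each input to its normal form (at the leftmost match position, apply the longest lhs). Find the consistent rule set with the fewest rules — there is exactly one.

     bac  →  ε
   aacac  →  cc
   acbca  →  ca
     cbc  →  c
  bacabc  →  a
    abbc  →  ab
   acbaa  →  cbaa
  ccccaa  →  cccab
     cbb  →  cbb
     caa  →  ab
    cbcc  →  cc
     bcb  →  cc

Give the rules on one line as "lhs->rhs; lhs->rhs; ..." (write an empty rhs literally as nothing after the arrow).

ac->c; bc->; bcb->cc; caa->ab

  | bac => bc => ε
  | aacac => acac => cac => cc
  | acbca => cbca => ca
  | cbc => c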